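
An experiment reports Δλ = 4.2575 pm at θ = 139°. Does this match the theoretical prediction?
Yes, consistent

Calculate the expected shift for θ = 139°:

Δλ_expected = λ_C(1 - cos(139°))
Δλ_expected = 2.4263 × (1 - cos(139°))
Δλ_expected = 2.4263 × 1.7547
Δλ_expected = 4.2575 pm

Given shift: 4.2575 pm
Expected shift: 4.2575 pm
Difference: 0.0000 pm

The values match. This is consistent with Compton scattering at the stated angle.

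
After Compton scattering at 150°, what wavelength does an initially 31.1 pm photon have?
35.6276 pm

Using the Compton formula: λ' = λ + λ_C(1 − cos θ)

For θ = 150°, cos θ = -√3/2 (exact) ≈ -0.8660, so:
1 − cos 150° = 1 − (-√3/2) ≈ 1.8660

Δλ = λ_C × 1.8660 = 2.4263 × 1.8660 = 4.5276 pm

λ' = 31.1 + 4.5276 = 35.6276 pm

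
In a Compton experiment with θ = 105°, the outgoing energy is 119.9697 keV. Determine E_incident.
170.3000 keV

Convert final energy to wavelength (hc ≈ 1239.842 keV·pm):
λ' = hc/E' = 1239.842 / 119.9697 = 10.3346 pm

Calculate the Compton shift:
Δλ = λ_C(1 - cos(105°))
Δλ = 2.4263 × (1 - cos(105°))
Δλ = 3.0543 pm

Initial wavelength:
λ = λ' - Δλ = 10.3346 - 3.0543 = 7.2803 pm

Initial energy:
E = hc/λ = 1239.842 / 7.2803 = 170.3000 keV

(Intermediate values are shown rounded; full precision is carried through to the final answer.)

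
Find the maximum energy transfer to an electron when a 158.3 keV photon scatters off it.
60.5581 keV

Maximum energy transfer occurs at θ = 180° (backscattering).

Initial photon: E₀ = 158.3 keV → λ₀ = 7.8322 pm

Maximum Compton shift (at 180°):
Δλ_max = 2λ_C = 2 × 2.4263 = 4.8526 pm

Final wavelength:
λ' = 7.8322 + 4.8526 = 12.6849 pm

Minimum photon energy (maximum energy to electron):
E'_min = hc/λ' = 97.7419 keV

Maximum electron kinetic energy:
K_max = E₀ - E'_min = 158.3000 - 97.7419 = 60.5581 keV

(Intermediate values are shown rounded; full precision is carried through to the final answer.)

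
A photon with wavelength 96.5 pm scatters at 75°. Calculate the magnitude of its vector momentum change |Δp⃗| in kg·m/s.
8.2841e-24 kg·m/s

Photon momentum magnitude is p = h/λ.

Initial momentum:
p₀ = h/λ = 6.6261e-34/9.6500e-11 = 6.8664e-24 kg·m/s

After scattering:
λ' = λ + Δλ = 96.5 + 1.7983 = 98.2983 pm
p' = h/λ' = 6.6261e-34/9.8298e-11 = 6.7408e-24 kg·m/s

Momentum is a vector; the scattered photon's direction makes angle θ = 75° with the incident direction. The magnitude of the vector change Δp⃗ = p⃗₀ − p⃗' is found from the law of cosines:
|Δp⃗|² = p₀² + p'² − 2p₀p'cos θ
|Δp⃗|² = (6.8664e-24)² + (6.7408e-24)² − 2·6.8664e-24·6.7408e-24·cos(75°)
|Δp⃗| = 8.2841e-24 kg·m/s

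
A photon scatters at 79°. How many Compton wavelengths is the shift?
0.8092 λ_C

The Compton shift formula is:
Δλ = λ_C(1 - cos θ)

Dividing both sides by λ_C:
Δλ/λ_C = 1 - cos θ

For θ = 79°:
Δλ/λ_C = 1 - cos(79°)
Δλ/λ_C = 1 - 0.1908
Δλ/λ_C = 0.8092

This means the shift is 0.8092 × λ_C = 1.9633 pm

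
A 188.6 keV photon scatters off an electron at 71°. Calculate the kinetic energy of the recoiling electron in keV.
37.5895 keV

By energy conservation: K_e = E_initial - E_final

First find the scattered photon energy:
Initial wavelength: λ = hc/E = 6.5739 pm
Compton shift: Δλ = λ_C(1 - cos(71°)) = 1.6364 pm
Final wavelength: λ' = 6.5739 + 1.6364 = 8.2103 pm
Final photon energy: E' = hc/λ' = 151.0105 keV

Electron kinetic energy:
K_e = E - E' = 188.6000 - 151.0105 = 37.5895 keV

(Intermediate values are shown rounded; full precision is carried through to the final answer.)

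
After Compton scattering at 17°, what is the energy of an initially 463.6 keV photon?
445.9227 keV

First convert energy to wavelength:
λ = hc/E, with hc ≈ 1239.842 keV·pm (i.e. 1239.842 eV·nm)

For E = 463.6 keV = 463600 eV:
λ = 1239.842 keV·pm / 463.6 keV
λ = 2.6744 pm

Calculate the Compton shift:
Δλ = λ_C(1 - cos(17°)) = 2.4263 × 0.0437
Δλ = 0.1060 pm

Final wavelength:
λ' = 2.6744 + 0.1060 = 2.7804 pm

Final energy:
E' = hc/λ' = 1239.842 / 2.7804 = 445.9227 keV

(Intermediate values are shown rounded; full precision is carried through to the final answer.)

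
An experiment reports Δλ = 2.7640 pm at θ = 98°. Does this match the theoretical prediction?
Yes, consistent

Calculate the expected shift for θ = 98°:

Δλ_expected = λ_C(1 - cos(98°))
Δλ_expected = 2.4263 × (1 - cos(98°))
Δλ_expected = 2.4263 × 1.1392
Δλ_expected = 2.7640 pm

Given shift: 2.7640 pm
Expected shift: 2.7640 pm
Difference: 0.0000 pm

The values match. This is consistent with Compton scattering at the stated angle.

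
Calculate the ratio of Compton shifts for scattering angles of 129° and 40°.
129° produces the larger shift by a factor of 6.964

Calculate both shifts using Δλ = λ_C(1 - cos θ):

For θ₁ = 40°:
Δλ₁ = 2.4263 × (1 - cos(40°))
Δλ₁ = 2.4263 × 0.2340
Δλ₁ = 0.5676 pm

For θ₂ = 129°:
Δλ₂ = 2.4263 × (1 - cos(129°))
Δλ₂ = 2.4263 × 1.6293
Δλ₂ = 3.9532 pm

The 129° angle produces the larger shift.
Ratio: 3.9532/0.5676 = 6.964

(Intermediate values are shown rounded; full precision is carried through to the final answer.)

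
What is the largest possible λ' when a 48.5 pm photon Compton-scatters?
53.3526 pm (at θ = 180°)

The Compton shift is Δλ = λ_C(1 − cos θ).

Since cos θ ranges from −1 to 1, the factor (1 − cos θ) ranges from 0 to 2; the maximum shift occurs at θ = 180° (backscattering):
Δλ_max = 2λ_C = 2 × 2.4263 pm = 4.8526 pm

Maximum scattered wavelength:
λ'_max = λ₀ + Δλ_max = 48.5 + 4.8526 = 53.3526 pm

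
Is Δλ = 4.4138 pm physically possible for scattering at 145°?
Yes, consistent

Calculate the expected shift for θ = 145°:

Δλ_expected = λ_C(1 - cos(145°))
Δλ_expected = 2.4263 × (1 - cos(145°))
Δλ_expected = 2.4263 × 1.8192
Δλ_expected = 4.4138 pm

Given shift: 4.4138 pm
Expected shift: 4.4138 pm
Difference: 0.0000 pm

The values match. This is consistent with Compton scattering at the stated angle.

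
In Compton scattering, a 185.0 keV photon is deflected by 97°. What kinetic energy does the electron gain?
53.4357 keV

By energy conservation: K_e = E_initial - E_final

First find the scattered photon energy:
Initial wavelength: λ = hc/E = 6.7018 pm
Compton shift: Δλ = λ_C(1 - cos(97°)) = 2.7220 pm
Final wavelength: λ' = 6.7018 + 2.7220 = 9.4239 pm
Final photon energy: E' = hc/λ' = 131.5643 keV

Electron kinetic energy:
K_e = E - E' = 185.0000 - 131.5643 = 53.4357 keV

(Intermediate values are shown rounded; full precision is carried through to the final answer.)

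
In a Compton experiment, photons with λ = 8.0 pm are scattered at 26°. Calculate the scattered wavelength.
8.2456 pm

Using the Compton scattering formula:
λ' = λ + Δλ = λ + λ_C(1 - cos θ)

Given:
- Initial wavelength λ = 8.0 pm
- Scattering angle θ = 26°
- Compton wavelength λ_C ≈ 2.4263 pm

Calculate the shift:
Δλ = 2.4263 × (1 - cos(26°))
Δλ = 2.4263 × 0.1012
Δλ = 0.2456 pm

Final wavelength:
λ' = 8.0 + 0.2456 = 8.2456 pm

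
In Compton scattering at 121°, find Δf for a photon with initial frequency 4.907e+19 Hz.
1.843e+19 Hz (decrease)

Convert frequency to wavelength (c = 299792458 m/s):
λ₀ = c/f₀ = 299792458/4.907e+19 = 6.1094856e-12 m = 6.1095 pm

Calculate Compton shift:
Δλ = λ_C(1 - cos(121°)) = 3.6760 pm

Final wavelength:
λ' = λ₀ + Δλ = 6.1095 + 3.6760 = 9.7854 pm

Final frequency:
f' = c/λ' = 299792458/9.7854380e-12 = 3.0636591e+19 Hz

Frequency shift (decrease):
Δf = f₀ - f' = 4.907e+19 - 3.0636591e+19 = 1.843e+19 Hz

(Intermediate values are shown rounded; full precision is carried through to the final answer.)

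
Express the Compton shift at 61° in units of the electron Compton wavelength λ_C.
0.5152 λ_C

The Compton shift formula is:
Δλ = λ_C(1 - cos θ)

Dividing both sides by λ_C:
Δλ/λ_C = 1 - cos θ

For θ = 61°:
Δλ/λ_C = 1 - cos(61°)
Δλ/λ_C = 1 - 0.4848
Δλ/λ_C = 0.5152

This means the shift is 0.5152 × λ_C = 1.2500 pm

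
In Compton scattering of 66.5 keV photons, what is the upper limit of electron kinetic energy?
13.7337 keV

Maximum energy transfer occurs at θ = 180° (backscattering).

Initial photon: E₀ = 66.5 keV → λ₀ = 18.6442 pm

Maximum Compton shift (at 180°):
Δλ_max = 2λ_C = 2 × 2.4263 = 4.8526 pm

Final wavelength:
λ' = 18.6442 + 4.8526 = 23.4969 pm

Minimum photon energy (maximum energy to electron):
E'_min = hc/λ' = 52.7663 keV

Maximum electron kinetic energy:
K_max = E₀ - E'_min = 66.5000 - 52.7663 = 13.7337 keV

(Intermediate values are shown rounded; full precision is carried through to the final answer.)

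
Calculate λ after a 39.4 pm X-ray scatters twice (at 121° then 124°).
46.8590 pm

Apply Compton shift twice:

First scattering at θ₁ = 121°:
Δλ₁ = λ_C(1 - cos(121°))
Δλ₁ = 2.4263 × 1.5150
Δλ₁ = 3.6760 pm

After first scattering:
λ₁ = 39.4 + 3.6760 = 43.0760 pm

Second scattering at θ₂ = 124°:
Δλ₂ = λ_C(1 - cos(124°))
Δλ₂ = 2.4263 × 1.5592
Δλ₂ = 3.7831 pm

Final wavelength:
λ₂ = 43.0760 + 3.7831 = 46.8590 pm

Total shift: Δλ_total = 3.6760 + 3.7831 = 7.4590 pm

(Intermediate values are shown rounded; full precision is carried through to the final answer.)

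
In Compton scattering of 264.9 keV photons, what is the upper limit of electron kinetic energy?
134.8426 keV

Maximum energy transfer occurs at θ = 180° (backscattering).

Initial photon: E₀ = 264.9 keV → λ₀ = 4.6804 pm

Maximum Compton shift (at 180°):
Δλ_max = 2λ_C = 2 × 2.4263 = 4.8526 pm

Final wavelength:
λ' = 4.6804 + 4.8526 = 9.5330 pm

Minimum photon energy (maximum energy to electron):
E'_min = hc/λ' = 130.0574 keV

Maximum electron kinetic energy:
K_max = E₀ - E'_min = 264.9000 - 130.0574 = 134.8426 keV

(Intermediate values are shown rounded; full precision is carried through to the final answer.)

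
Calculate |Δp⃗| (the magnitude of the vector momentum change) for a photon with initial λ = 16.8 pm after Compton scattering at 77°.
4.6737e-23 kg·m/s

Photon momentum magnitude is p = h/λ.

Initial momentum:
p₀ = h/λ = 6.6261e-34/1.6800e-11 = 3.9441e-23 kg·m/s

After scattering:
λ' = λ + Δλ = 16.8 + 1.8805 = 18.6805 pm
p' = h/λ' = 6.6261e-34/1.8681e-11 = 3.5471e-23 kg·m/s

Momentum is a vector; the scattered photon's direction makes angle θ = 77° with the incident direction. The magnitude of the vector change Δp⃗ = p⃗₀ − p⃗' is found from the law of cosines:
|Δp⃗|² = p₀² + p'² − 2p₀p'cos θ
|Δp⃗|² = (3.9441e-23)² + (3.5471e-23)² − 2·3.9441e-23·3.5471e-23·cos(77°)
|Δp⃗| = 4.6737e-23 kg·m/s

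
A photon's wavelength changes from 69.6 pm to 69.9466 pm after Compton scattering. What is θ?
31.00°

First find the wavelength shift:
Δλ = λ' - λ = 69.9466 - 69.6 = 0.3466 pm

Using Δλ = λ_C(1 - cos θ), with λ_C = h/(m_e·c) ≈ 2.42631024 pm:
cos θ = 1 - Δλ/λ_C
cos θ = 1 - 0.3466/2.42631024
cos θ = 0.857149

θ = arccos(0.857149)
θ = 31.00°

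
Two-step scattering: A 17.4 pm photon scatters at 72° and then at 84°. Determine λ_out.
21.2492 pm

Apply Compton shift twice:

First scattering at θ₁ = 72°:
Δλ₁ = λ_C(1 - cos(72°))
Δλ₁ = 2.4263 × 0.6910
Δλ₁ = 1.6765 pm

After first scattering:
λ₁ = 17.4 + 1.6765 = 19.0765 pm

Second scattering at θ₂ = 84°:
Δλ₂ = λ_C(1 - cos(84°))
Δλ₂ = 2.4263 × 0.8955
Δλ₂ = 2.1727 pm

Final wavelength:
λ₂ = 19.0765 + 2.1727 = 21.2492 pm

Total shift: Δλ_total = 1.6765 + 2.1727 = 3.8492 pm

(Intermediate values are shown rounded; full precision is carried through to the final answer.)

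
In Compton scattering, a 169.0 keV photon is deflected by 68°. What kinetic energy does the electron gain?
28.9641 keV

By energy conservation: K_e = E_initial - E_final

First find the scattered photon energy:
Initial wavelength: λ = hc/E = 7.3363 pm
Compton shift: Δλ = λ_C(1 - cos(68°)) = 1.5174 pm
Final wavelength: λ' = 7.3363 + 1.5174 = 8.8537 pm
Final photon energy: E' = hc/λ' = 140.0359 keV

Electron kinetic energy:
K_e = E - E' = 169.0000 - 140.0359 = 28.9641 keV

(Intermediate values are shown rounded; full precision is carried through to the final answer.)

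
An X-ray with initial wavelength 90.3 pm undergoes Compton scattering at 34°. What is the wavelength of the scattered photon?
90.7148 pm

Using the Compton scattering formula:
λ' = λ + Δλ = λ + λ_C(1 - cos θ)

Given:
- Initial wavelength λ = 90.3 pm
- Scattering angle θ = 34°
- Compton wavelength λ_C ≈ 2.4263 pm

Calculate the shift:
Δλ = 2.4263 × (1 - cos(34°))
Δλ = 2.4263 × 0.1710
Δλ = 0.4148 pm

Final wavelength:
λ' = 90.3 + 0.4148 = 90.7148 pm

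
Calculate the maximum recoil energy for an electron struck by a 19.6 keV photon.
1.3964 keV

Maximum energy transfer occurs at θ = 180° (backscattering).

Initial photon: E₀ = 19.6 keV → λ₀ = 63.2572 pm

Maximum Compton shift (at 180°):
Δλ_max = 2λ_C = 2 × 2.4263 = 4.8526 pm

Final wavelength:
λ' = 63.2572 + 4.8526 = 68.1099 pm

Minimum photon energy (maximum energy to electron):
E'_min = hc/λ' = 18.2036 keV

Maximum electron kinetic energy:
K_max = E₀ - E'_min = 19.6000 - 18.2036 = 1.3964 keV

(Intermediate values are shown rounded; full precision is carried through to the final answer.)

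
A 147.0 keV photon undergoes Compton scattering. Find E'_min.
93.3130 keV (at θ = 180°)

The scattered photon has minimum energy when its wavelength is maximum, i.e., when the Compton shift Δλ = λ_C(1 − cos θ) is maximum. This occurs at θ = 180° (backscattering), giving Δλ_max = 2λ_C = 4.8526 pm.

Initial wavelength: λ₀ = hc/E₀ = 8.4343 pm
Maximum final wavelength: λ'_max = λ₀ + 2λ_C = 8.4343 + 4.8526 = 13.2869 pm
Minimum final energy: E'_min = hc/λ'_max = 93.3130 keV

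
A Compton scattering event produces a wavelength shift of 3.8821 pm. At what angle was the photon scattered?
126.87°

From the Compton formula Δλ = λ_C(1 - cos θ), we can solve for θ:

cos θ = 1 - Δλ/λ_C

Given:
- Δλ = 3.8821 pm
- λ_C = h/(m_e·c) ≈ 2.42631024 pm

cos θ = 1 - 3.8821/2.42631024
cos θ = 1 - 1.600001
cos θ = -0.600001

θ = arccos(-0.600001)
θ = 126.87°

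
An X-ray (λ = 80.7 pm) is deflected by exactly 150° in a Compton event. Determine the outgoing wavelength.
85.2276 pm

Using the Compton formula: λ' = λ + λ_C(1 − cos θ)

For θ = 150°, cos θ = -√3/2 (exact) ≈ -0.8660, so:
1 − cos 150° = 1 − (-√3/2) ≈ 1.8660

Δλ = λ_C × 1.8660 = 2.4263 × 1.8660 = 4.5276 pm

λ' = 80.7 + 4.5276 = 85.2276 pm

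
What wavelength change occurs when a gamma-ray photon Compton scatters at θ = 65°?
1.4009 pm

Using the Compton scattering formula:
Δλ = λ_C(1 - cos θ)

where λ_C = h/(m_e·c) ≈ 2.4263 pm is the Compton wavelength of an electron.

For θ = 65°:
cos(65°) = 0.4226
1 - cos(65°) = 0.5774

Δλ = 2.4263 × 0.5774
Δλ = 1.4009 pm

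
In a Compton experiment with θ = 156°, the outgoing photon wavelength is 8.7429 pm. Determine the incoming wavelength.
4.1000 pm

From λ' = λ + Δλ, we have λ = λ' - Δλ

First calculate the Compton shift:
Δλ = λ_C(1 - cos θ)
Δλ = 2.4263 × (1 - cos(156°))
Δλ = 2.4263 × 1.9135
Δλ = 4.6429 pm

Initial wavelength:
λ = λ' - Δλ
λ = 8.7429 - 4.6429
λ = 4.1000 pm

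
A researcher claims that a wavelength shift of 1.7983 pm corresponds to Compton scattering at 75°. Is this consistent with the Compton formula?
Yes, consistent

Calculate the expected shift for θ = 75°:

Δλ_expected = λ_C(1 - cos(75°))
Δλ_expected = 2.4263 × (1 - cos(75°))
Δλ_expected = 2.4263 × 0.7412
Δλ_expected = 1.7983 pm

Given shift: 1.7983 pm
Expected shift: 1.7983 pm
Difference: 0.0000 pm

The values match. This is consistent with Compton scattering at the stated angle.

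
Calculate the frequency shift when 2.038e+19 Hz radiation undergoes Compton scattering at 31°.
4.691e+17 Hz (decrease)

Convert frequency to wavelength (c = 299792458 m/s):
λ₀ = c/f₀ = 299792458/2.038e+19 = 1.4710130e-11 m = 14.7101 pm

Calculate Compton shift:
Δλ = λ_C(1 - cos(31°)) = 0.3466 pm

Final wavelength:
λ' = λ₀ + Δλ = 14.7101 + 0.3466 = 15.0567 pm

Final frequency:
f' = c/λ' = 299792458/1.5056687e-11 = 1.9910918e+19 Hz

Frequency shift (decrease):
Δf = f₀ - f' = 2.038e+19 - 1.9910918e+19 = 4.691e+17 Hz

(Intermediate values are shown rounded; full precision is carried through to the final answer.)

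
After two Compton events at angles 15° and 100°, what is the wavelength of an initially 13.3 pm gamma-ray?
16.2303 pm

Apply Compton shift twice:

First scattering at θ₁ = 15°:
Δλ₁ = λ_C(1 - cos(15°))
Δλ₁ = 2.4263 × 0.0341
Δλ₁ = 0.0827 pm

After first scattering:
λ₁ = 13.3 + 0.0827 = 13.3827 pm

Second scattering at θ₂ = 100°:
Δλ₂ = λ_C(1 - cos(100°))
Δλ₂ = 2.4263 × 1.1736
Δλ₂ = 2.8476 pm

Final wavelength:
λ₂ = 13.3827 + 2.8476 = 16.2303 pm

Total shift: Δλ_total = 0.0827 + 2.8476 = 2.9303 pm

(Intermediate values are shown rounded; full precision is carried through to the final answer.)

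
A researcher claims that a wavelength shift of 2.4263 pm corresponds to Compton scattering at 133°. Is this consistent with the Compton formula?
No, inconsistent

Calculate the expected shift for θ = 133°:

Δλ_expected = λ_C(1 - cos(133°))
Δλ_expected = 2.4263 × (1 - cos(133°))
Δλ_expected = 2.4263 × 1.6820
Δλ_expected = 4.0810 pm

Given shift: 2.4263 pm
Expected shift: 4.0810 pm
Difference: 1.6547 pm

The values do not match. The given shift corresponds to θ ≈ 90.0°, not 133°.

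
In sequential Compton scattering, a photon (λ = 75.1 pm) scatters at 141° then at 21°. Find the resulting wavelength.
79.5731 pm

Apply Compton shift twice:

First scattering at θ₁ = 141°:
Δλ₁ = λ_C(1 - cos(141°))
Δλ₁ = 2.4263 × 1.7771
Δλ₁ = 4.3119 pm

After first scattering:
λ₁ = 75.1 + 4.3119 = 79.4119 pm

Second scattering at θ₂ = 21°:
Δλ₂ = λ_C(1 - cos(21°))
Δλ₂ = 2.4263 × 0.0664
Δλ₂ = 0.1612 pm

Final wavelength:
λ₂ = 79.4119 + 0.1612 = 79.5731 pm

Total shift: Δλ_total = 4.3119 + 0.1612 = 4.4731 pm

(Intermediate values are shown rounded; full precision is carried through to the final answer.)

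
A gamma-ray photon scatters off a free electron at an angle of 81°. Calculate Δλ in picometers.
2.0468 pm

Using the Compton scattering formula:
Δλ = λ_C(1 - cos θ)

where λ_C = h/(m_e·c) ≈ 2.4263 pm is the Compton wavelength of an electron.

For θ = 81°:
cos(81°) = 0.1564
1 - cos(81°) = 0.8436

Δλ = 2.4263 × 0.8436
Δλ = 2.0468 pm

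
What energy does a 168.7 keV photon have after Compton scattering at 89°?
127.3807 keV

First convert energy to wavelength:
λ = hc/E, with hc ≈ 1239.842 keV·pm (i.e. 1239.842 eV·nm)

For E = 168.7 keV = 168700 eV:
λ = 1239.842 keV·pm / 168.7 keV
λ = 7.3494 pm

Calculate the Compton shift:
Δλ = λ_C(1 - cos(89°)) = 2.4263 × 0.9825
Δλ = 2.3840 pm

Final wavelength:
λ' = 7.3494 + 2.3840 = 9.7334 pm

Final energy:
E' = hc/λ' = 1239.842 / 9.7334 = 127.3807 keV

(Intermediate values are shown rounded; full precision is carried through to the final answer.)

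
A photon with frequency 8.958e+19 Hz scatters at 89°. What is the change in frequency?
3.727e+19 Hz (decrease)

Convert frequency to wavelength (c = 299792458 m/s):
λ₀ = c/f₀ = 299792458/8.958e+19 = 3.3466450e-12 m = 3.3466 pm

Calculate Compton shift:
Δλ = λ_C(1 - cos(89°)) = 2.3840 pm

Final wavelength:
λ' = λ₀ + Δλ = 3.3466 + 2.3840 = 5.7306 pm

Final frequency:
f' = c/λ' = 299792458/5.7306103e-12 = 5.2314229e+19 Hz

Frequency shift (decrease):
Δf = f₀ - f' = 8.958e+19 - 5.2314229e+19 = 3.727e+19 Hz

(Intermediate values are shown rounded; full precision is carried through to the final answer.)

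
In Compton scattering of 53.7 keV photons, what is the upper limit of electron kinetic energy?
9.3263 keV

Maximum energy transfer occurs at θ = 180° (backscattering).

Initial photon: E₀ = 53.7 keV → λ₀ = 23.0883 pm

Maximum Compton shift (at 180°):
Δλ_max = 2λ_C = 2 × 2.4263 = 4.8526 pm

Final wavelength:
λ' = 23.0883 + 4.8526 = 27.9409 pm

Minimum photon energy (maximum energy to electron):
E'_min = hc/λ' = 44.3737 keV

Maximum electron kinetic energy:
K_max = E₀ - E'_min = 53.7000 - 44.3737 = 9.3263 keV

(Intermediate values are shown rounded; full precision is carried through to the final answer.)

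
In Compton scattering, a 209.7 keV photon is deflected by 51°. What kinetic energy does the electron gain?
27.6872 keV

By energy conservation: K_e = E_initial - E_final

First find the scattered photon energy:
Initial wavelength: λ = hc/E = 5.9125 pm
Compton shift: Δλ = λ_C(1 - cos(51°)) = 0.8994 pm
Final wavelength: λ' = 5.9125 + 0.8994 = 6.8118 pm
Final photon energy: E' = hc/λ' = 182.0128 keV

Electron kinetic energy:
K_e = E - E' = 209.7000 - 182.0128 = 27.6872 keV

(Intermediate values are shown rounded; full precision is carried through to the final answer.)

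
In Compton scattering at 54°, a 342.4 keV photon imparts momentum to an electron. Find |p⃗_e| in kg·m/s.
1.5231e-22 kg·m/s

The electron is initially at rest, so by conservation of momentum:
p⃗_e = p⃗₀ − p⃗'  (incident photon momentum minus scattered photon momentum)

Photon momentum magnitudes (p = h/λ = E/c):
λ₀ = hc/E₀ = 3.6210 pm → p₀ = h/λ₀ = 1.8299e-22 kg·m/s
Δλ = λ_C(1 − cos 54°) = 1.0002 pm
λ' = 4.6212 pm → p' = h/λ' = 1.4338e-22 kg·m/s

The scattered photon makes angle θ = 54° with the incident direction, so by the law of cosines:
|p⃗_e|² = p₀² + p'² − 2p₀p'cos θ
|p⃗_e|² = (1.8299e-22)² + (1.4338e-22)² − 2·1.8299e-22·1.4338e-22·cos(54°)
|p⃗_e| = 1.5231e-22 kg·m/s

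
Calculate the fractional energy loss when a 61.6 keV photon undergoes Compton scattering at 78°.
0.0872 (or 8.72%)

Calculate initial and final photon energies:

Initial: E₀ = 61.6 keV → λ₀ = 20.1273 pm
Compton shift: Δλ = 1.9219 pm
Final wavelength: λ' = 22.0492 pm
Final energy: E' = 56.2308 keV

Fractional energy loss:
(E₀ - E')/E₀ = (61.6000 - 56.2308)/61.6000
= 5.3692/61.6000
= 0.0872
= 8.72%

(Intermediate values are shown rounded; full precision is carried through to the final answer.)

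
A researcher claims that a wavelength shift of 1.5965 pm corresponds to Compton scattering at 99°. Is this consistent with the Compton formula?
No, inconsistent

Calculate the expected shift for θ = 99°:

Δλ_expected = λ_C(1 - cos(99°))
Δλ_expected = 2.4263 × (1 - cos(99°))
Δλ_expected = 2.4263 × 1.1564
Δλ_expected = 2.8059 pm

Given shift: 1.5965 pm
Expected shift: 2.8059 pm
Difference: 1.2094 pm

The values do not match. The given shift corresponds to θ ≈ 70.0°, not 99°.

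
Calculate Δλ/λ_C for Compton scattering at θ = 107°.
1.2924 λ_C

The Compton shift formula is:
Δλ = λ_C(1 - cos θ)

Dividing both sides by λ_C:
Δλ/λ_C = 1 - cos θ

For θ = 107°:
Δλ/λ_C = 1 - cos(107°)
Δλ/λ_C = 1 - -0.2924
Δλ/λ_C = 1.2924

This means the shift is 1.2924 × λ_C = 3.1357 pm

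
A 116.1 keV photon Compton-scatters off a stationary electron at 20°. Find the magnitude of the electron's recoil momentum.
2.1419e-23 kg·m/s

The electron is initially at rest, so by conservation of momentum:
p⃗_e = p⃗₀ − p⃗'  (incident photon momentum minus scattered photon momentum)

Photon momentum magnitudes (p = h/λ = E/c):
λ₀ = hc/E₀ = 10.6791 pm → p₀ = h/λ₀ = 6.2047e-23 kg·m/s
Δλ = λ_C(1 − cos 20°) = 0.1463 pm
λ' = 10.8254 pm → p' = h/λ' = 6.1208e-23 kg·m/s

The scattered photon makes angle θ = 20° with the incident direction, so by the law of cosines:
|p⃗_e|² = p₀² + p'² − 2p₀p'cos θ
|p⃗_e|² = (6.2047e-23)² + (6.1208e-23)² − 2·6.2047e-23·6.1208e-23·cos(20°)
|p⃗_e| = 2.1419e-23 kg·m/s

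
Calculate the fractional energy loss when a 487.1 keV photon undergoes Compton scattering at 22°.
0.0649 (or 6.49%)

Calculate initial and final photon energies:

Initial: E₀ = 487.1 keV → λ₀ = 2.5454 pm
Compton shift: Δλ = 0.1767 pm
Final wavelength: λ' = 2.7220 pm
Final energy: E' = 455.4845 keV

Fractional energy loss:
(E₀ - E')/E₀ = (487.1000 - 455.4845)/487.1000
= 31.6155/487.1000
= 0.0649
= 6.49%

(Intermediate values are shown rounded; full precision is carried through to the final answer.)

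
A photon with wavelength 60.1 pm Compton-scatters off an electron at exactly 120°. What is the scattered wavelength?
63.7395 pm

Using the Compton formula: λ' = λ + λ_C(1 − cos θ)

For θ = 120°, cos θ = -1/2 (exact) = -0.5000, so:
1 − cos 120° = 1 − (-1/2) = 1.5000

Δλ = λ_C × 1.5000 = 2.4263 × 1.5000 = 3.6395 pm

λ' = 60.1 + 3.6395 = 63.7395 pm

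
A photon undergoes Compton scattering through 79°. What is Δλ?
1.9633 pm

Using the Compton scattering formula:
Δλ = λ_C(1 - cos θ)

where λ_C = h/(m_e·c) ≈ 2.4263 pm is the Compton wavelength of an electron.

For θ = 79°:
cos(79°) = 0.1908
1 - cos(79°) = 0.8092

Δλ = 2.4263 × 0.8092
Δλ = 1.9633 pm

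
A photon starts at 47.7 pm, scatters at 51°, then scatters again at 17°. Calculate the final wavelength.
48.7054 pm

Apply Compton shift twice:

First scattering at θ₁ = 51°:
Δλ₁ = λ_C(1 - cos(51°))
Δλ₁ = 2.4263 × 0.3707
Δλ₁ = 0.8994 pm

After first scattering:
λ₁ = 47.7 + 0.8994 = 48.5994 pm

Second scattering at θ₂ = 17°:
Δλ₂ = λ_C(1 - cos(17°))
Δλ₂ = 2.4263 × 0.0437
Δλ₂ = 0.1060 pm

Final wavelength:
λ₂ = 48.5994 + 0.1060 = 48.7054 pm

Total shift: Δλ_total = 0.8994 + 0.1060 = 1.0054 pm

(Intermediate values are shown rounded; full precision is carried through to the final answer.)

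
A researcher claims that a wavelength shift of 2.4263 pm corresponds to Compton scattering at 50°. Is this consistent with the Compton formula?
No, inconsistent

Calculate the expected shift for θ = 50°:

Δλ_expected = λ_C(1 - cos(50°))
Δλ_expected = 2.4263 × (1 - cos(50°))
Δλ_expected = 2.4263 × 0.3572
Δλ_expected = 0.8667 pm

Given shift: 2.4263 pm
Expected shift: 0.8667 pm
Difference: 1.5596 pm

The values do not match. The given shift corresponds to θ ≈ 90.0°, not 50°.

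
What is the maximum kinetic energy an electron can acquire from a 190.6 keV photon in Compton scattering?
81.4356 keV

Maximum energy transfer occurs at θ = 180° (backscattering).

Initial photon: E₀ = 190.6 keV → λ₀ = 6.5049 pm

Maximum Compton shift (at 180°):
Δλ_max = 2λ_C = 2 × 2.4263 = 4.8526 pm

Final wavelength:
λ' = 6.5049 + 4.8526 = 11.3576 pm

Minimum photon energy (maximum energy to electron):
E'_min = hc/λ' = 109.1644 keV

Maximum electron kinetic energy:
K_max = E₀ - E'_min = 190.6000 - 109.1644 = 81.4356 keV

(Intermediate values are shown rounded; full precision is carried through to the final answer.)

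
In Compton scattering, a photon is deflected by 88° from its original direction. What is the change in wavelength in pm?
2.3416 pm

Using the Compton scattering formula:
Δλ = λ_C(1 - cos θ)

where λ_C = h/(m_e·c) ≈ 2.4263 pm is the Compton wavelength of an electron.

For θ = 88°:
cos(88°) = 0.0349
1 - cos(88°) = 0.9651

Δλ = 2.4263 × 0.9651
Δλ = 2.3416 pm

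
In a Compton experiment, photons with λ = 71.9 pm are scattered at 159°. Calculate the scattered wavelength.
76.5915 pm

Using the Compton scattering formula:
λ' = λ + Δλ = λ + λ_C(1 - cos θ)

Given:
- Initial wavelength λ = 71.9 pm
- Scattering angle θ = 159°
- Compton wavelength λ_C ≈ 2.4263 pm

Calculate the shift:
Δλ = 2.4263 × (1 - cos(159°))
Δλ = 2.4263 × 1.9336
Δλ = 4.6915 pm

Final wavelength:
λ' = 71.9 + 4.6915 = 76.5915 pm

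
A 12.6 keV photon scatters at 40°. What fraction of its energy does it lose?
0.0057 (or 0.57%)

Calculate initial and final photon energies:

Initial: E₀ = 12.6 keV → λ₀ = 98.4002 pm
Compton shift: Δλ = 0.5676 pm
Final wavelength: λ' = 98.9678 pm
Final energy: E' = 12.5277 keV

Fractional energy loss:
(E₀ - E')/E₀ = (12.6000 - 12.5277)/12.6000
= 0.0723/12.6000
= 0.0057
= 0.57%

(Intermediate values are shown rounded; full precision is carried through to the final answer.)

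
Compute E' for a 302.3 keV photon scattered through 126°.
155.8800 keV

First convert energy to wavelength:
λ = hc/E, with hc ≈ 1239.842 keV·pm (i.e. 1239.842 eV·nm)

For E = 302.3 keV = 302300 eV:
λ = 1239.842 keV·pm / 302.3 keV
λ = 4.1014 pm

Calculate the Compton shift:
Δλ = λ_C(1 - cos(126°)) = 2.4263 × 1.5878
Δλ = 3.8525 pm

Final wavelength:
λ' = 4.1014 + 3.8525 = 7.9538 pm

Final energy:
E' = hc/λ' = 1239.842 / 7.9538 = 155.8800 keV

(Intermediate values are shown rounded; full precision is carried through to the final answer.)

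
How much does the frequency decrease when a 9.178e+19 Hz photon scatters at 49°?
1.868e+19 Hz (decrease)

Convert frequency to wavelength (c = 299792458 m/s):
λ₀ = c/f₀ = 299792458/9.178e+19 = 3.2664247e-12 m = 3.2664 pm

Calculate Compton shift:
Δλ = λ_C(1 - cos(49°)) = 0.8345 pm

Final wavelength:
λ' = λ₀ + Δλ = 3.2664 + 0.8345 = 4.1009 pm

Final frequency:
f' = c/λ' = 299792458/4.1009322e-12 = 7.3103491e+19 Hz

Frequency shift (decrease):
Δf = f₀ - f' = 9.178e+19 - 7.3103491e+19 = 1.868e+19 Hz

(Intermediate values are shown rounded; full precision is carried through to the final answer.)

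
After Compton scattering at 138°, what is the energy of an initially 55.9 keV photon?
46.9476 keV

First convert energy to wavelength:
λ = hc/E, with hc ≈ 1239.842 keV·pm (i.e. 1239.842 eV·nm)

For E = 55.9 keV = 55900 eV:
λ = 1239.842 keV·pm / 55.9 keV
λ = 22.1796 pm

Calculate the Compton shift:
Δλ = λ_C(1 - cos(138°)) = 2.4263 × 1.7431
Δλ = 4.2294 pm

Final wavelength:
λ' = 22.1796 + 4.2294 = 26.4091 pm

Final energy:
E' = hc/λ' = 1239.842 / 26.4091 = 46.9476 keV

(Intermediate values are shown rounded; full precision is carried through to the final answer.)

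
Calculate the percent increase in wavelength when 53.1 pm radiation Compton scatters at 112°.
6.2810%

Calculate the Compton shift:
Δλ = λ_C(1 - cos(112°))
Δλ = 2.4263 × (1 - cos(112°))
Δλ = 2.4263 × 1.3746
Δλ = 3.3352 pm

Percentage change:
(Δλ/λ₀) × 100 = (3.3352/53.1) × 100
= 6.2810%

(Intermediate values are shown rounded; full precision is carried through to the final answer.)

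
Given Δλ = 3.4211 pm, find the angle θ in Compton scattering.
114.20°

From the Compton formula Δλ = λ_C(1 - cos θ), we can solve for θ:

cos θ = 1 - Δλ/λ_C

Given:
- Δλ = 3.4211 pm
- λ_C = h/(m_e·c) ≈ 2.42631024 pm

cos θ = 1 - 3.4211/2.42631024
cos θ = 1 - 1.410001
cos θ = -0.410001

θ = arccos(-0.410001)
θ = 114.20°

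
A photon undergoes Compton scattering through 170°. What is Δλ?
4.8158 pm

Using the Compton scattering formula:
Δλ = λ_C(1 - cos θ)

where λ_C = h/(m_e·c) ≈ 2.4263 pm is the Compton wavelength of an electron.

For θ = 170°:
cos(170°) = -0.9848
1 - cos(170°) = 1.9848

Δλ = 2.4263 × 1.9848
Δλ = 4.8158 pm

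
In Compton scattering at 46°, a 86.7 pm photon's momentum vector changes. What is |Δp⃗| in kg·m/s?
5.9473e-24 kg·m/s

Photon momentum magnitude is p = h/λ.

Initial momentum:
p₀ = h/λ = 6.6261e-34/8.6700e-11 = 7.6425e-24 kg·m/s

After scattering:
λ' = λ + Δλ = 86.7 + 0.7409 = 87.4409 pm
p' = h/λ' = 6.6261e-34/8.7441e-11 = 7.5778e-24 kg·m/s

Momentum is a vector; the scattered photon's direction makes angle θ = 46° with the incident direction. The magnitude of the vector change Δp⃗ = p⃗₀ − p⃗' is found from the law of cosines:
|Δp⃗|² = p₀² + p'² − 2p₀p'cos θ
|Δp⃗|² = (7.6425e-24)² + (7.5778e-24)² − 2·7.6425e-24·7.5778e-24·cos(46°)
|Δp⃗| = 5.9473e-24 kg·m/s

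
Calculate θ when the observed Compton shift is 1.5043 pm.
67.67°

From the Compton formula Δλ = λ_C(1 - cos θ), we can solve for θ:

cos θ = 1 - Δλ/λ_C

Given:
- Δλ = 1.5043 pm
- λ_C = h/(m_e·c) ≈ 2.42631024 pm

cos θ = 1 - 1.5043/2.42631024
cos θ = 1 - 0.619995
cos θ = 0.380005

θ = arccos(0.380005)
θ = 67.67°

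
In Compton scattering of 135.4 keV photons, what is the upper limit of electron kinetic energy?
46.8999 keV

Maximum energy transfer occurs at θ = 180° (backscattering).

Initial photon: E₀ = 135.4 keV → λ₀ = 9.1569 pm

Maximum Compton shift (at 180°):
Δλ_max = 2λ_C = 2 × 2.4263 = 4.8526 pm

Final wavelength:
λ' = 9.1569 + 4.8526 = 14.0095 pm

Minimum photon energy (maximum energy to electron):
E'_min = hc/λ' = 88.5001 keV

Maximum electron kinetic energy:
K_max = E₀ - E'_min = 135.4000 - 88.5001 = 46.8999 keV

(Intermediate values are shown rounded; full precision is carried through to the final answer.)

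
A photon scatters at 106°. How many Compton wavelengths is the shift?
1.2756 λ_C

The Compton shift formula is:
Δλ = λ_C(1 - cos θ)

Dividing both sides by λ_C:
Δλ/λ_C = 1 - cos θ

For θ = 106°:
Δλ/λ_C = 1 - cos(106°)
Δλ/λ_C = 1 - -0.2756
Δλ/λ_C = 1.2756

This means the shift is 1.2756 × λ_C = 3.0951 pm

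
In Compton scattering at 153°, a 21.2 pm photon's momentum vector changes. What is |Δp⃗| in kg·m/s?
5.5391e-23 kg·m/s

Photon momentum magnitude is p = h/λ.

Initial momentum:
p₀ = h/λ = 6.6261e-34/2.1200e-11 = 3.1255e-23 kg·m/s

After scattering:
λ' = λ + Δλ = 21.2 + 4.5882 = 25.7882 pm
p' = h/λ' = 6.6261e-34/2.5788e-11 = 2.5694e-23 kg·m/s

Momentum is a vector; the scattered photon's direction makes angle θ = 153° with the incident direction. The magnitude of the vector change Δp⃗ = p⃗₀ − p⃗' is found from the law of cosines:
|Δp⃗|² = p₀² + p'² − 2p₀p'cos θ
|Δp⃗|² = (3.1255e-23)² + (2.5694e-23)² − 2·3.1255e-23·2.5694e-23·cos(153°)
|Δp⃗| = 5.5391e-23 kg·m/s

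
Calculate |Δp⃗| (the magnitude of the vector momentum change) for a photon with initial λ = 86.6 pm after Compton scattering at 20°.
2.6551e-24 kg·m/s

Photon momentum magnitude is p = h/λ.

Initial momentum:
p₀ = h/λ = 6.6261e-34/8.6600e-11 = 7.6514e-24 kg·m/s

After scattering:
λ' = λ + Δλ = 86.6 + 0.1463 = 86.7463 pm
p' = h/λ' = 6.6261e-34/8.6746e-11 = 7.6384e-24 kg·m/s

Momentum is a vector; the scattered photon's direction makes angle θ = 20° with the incident direction. The magnitude of the vector change Δp⃗ = p⃗₀ − p⃗' is found from the law of cosines:
|Δp⃗|² = p₀² + p'² − 2p₀p'cos θ
|Δp⃗|² = (7.6514e-24)² + (7.6384e-24)² − 2·7.6514e-24·7.6384e-24·cos(20°)
|Δp⃗| = 2.6551e-24 kg·m/s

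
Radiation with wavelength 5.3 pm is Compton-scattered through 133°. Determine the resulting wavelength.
9.3810 pm

Using the Compton scattering formula:
λ' = λ + Δλ = λ + λ_C(1 - cos θ)

Given:
- Initial wavelength λ = 5.3 pm
- Scattering angle θ = 133°
- Compton wavelength λ_C ≈ 2.4263 pm

Calculate the shift:
Δλ = 2.4263 × (1 - cos(133°))
Δλ = 2.4263 × 1.6820
Δλ = 4.0810 pm

Final wavelength:
λ' = 5.3 + 4.0810 = 9.3810 pm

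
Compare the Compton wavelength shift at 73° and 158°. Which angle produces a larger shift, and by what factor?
158° produces the larger shift by a factor of 2.723

Calculate both shifts using Δλ = λ_C(1 - cos θ):

For θ₁ = 73°:
Δλ₁ = 2.4263 × (1 - cos(73°))
Δλ₁ = 2.4263 × 0.7076
Δλ₁ = 1.7169 pm

For θ₂ = 158°:
Δλ₂ = 2.4263 × (1 - cos(158°))
Δλ₂ = 2.4263 × 1.9272
Δλ₂ = 4.6759 pm

The 158° angle produces the larger shift.
Ratio: 4.6759/1.7169 = 2.723

(Intermediate values are shown rounded; full precision is carried through to the final answer.)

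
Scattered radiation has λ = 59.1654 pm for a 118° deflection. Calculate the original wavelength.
55.6000 pm

From λ' = λ + Δλ, we have λ = λ' - Δλ

First calculate the Compton shift:
Δλ = λ_C(1 - cos θ)
Δλ = 2.4263 × (1 - cos(118°))
Δλ = 2.4263 × 1.4695
Δλ = 3.5654 pm

Initial wavelength:
λ = λ' - Δλ
λ = 59.1654 - 3.5654
λ = 55.6000 pm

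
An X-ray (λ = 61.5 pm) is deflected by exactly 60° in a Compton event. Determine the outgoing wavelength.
62.7132 pm

Using the Compton formula: λ' = λ + λ_C(1 − cos θ)

For θ = 60°, cos θ = 1/2 (exact) = 0.5000, so:
1 − cos 60° = 1 − (1/2) = 0.5000

Δλ = λ_C × 0.5000 = 2.4263 × 0.5000 = 1.2132 pm

λ' = 61.5 + 1.2132 = 62.7132 pm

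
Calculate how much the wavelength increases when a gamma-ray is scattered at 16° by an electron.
0.0940 pm

Using the Compton scattering formula:
Δλ = λ_C(1 - cos θ)

where λ_C = h/(m_e·c) ≈ 2.4263 pm is the Compton wavelength of an electron.

For θ = 16°:
cos(16°) = 0.9613
1 - cos(16°) = 0.0387

Δλ = 2.4263 × 0.0387
Δλ = 0.0940 pm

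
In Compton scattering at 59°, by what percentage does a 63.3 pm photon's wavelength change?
1.8589%

Calculate the Compton shift:
Δλ = λ_C(1 - cos(59°))
Δλ = 2.4263 × (1 - cos(59°))
Δλ = 2.4263 × 0.4850
Δλ = 1.1767 pm

Percentage change:
(Δλ/λ₀) × 100 = (1.1767/63.3) × 100
= 1.8589%

(Intermediate values are shown rounded; full precision is carried through to the final answer.)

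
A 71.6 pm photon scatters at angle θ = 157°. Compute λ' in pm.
76.2597 pm

Using the Compton scattering formula:
λ' = λ + Δλ = λ + λ_C(1 - cos θ)

Given:
- Initial wavelength λ = 71.6 pm
- Scattering angle θ = 157°
- Compton wavelength λ_C ≈ 2.4263 pm

Calculate the shift:
Δλ = 2.4263 × (1 - cos(157°))
Δλ = 2.4263 × 1.9205
Δλ = 4.6597 pm

Final wavelength:
λ' = 71.6 + 4.6597 = 76.2597 pm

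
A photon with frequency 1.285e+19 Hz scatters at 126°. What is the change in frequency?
1.821e+18 Hz (decrease)

Convert frequency to wavelength (c = 299792458 m/s):
λ₀ = c/f₀ = 299792458/1.285e+19 = 2.3330152e-11 m = 23.3302 pm

Calculate Compton shift:
Δλ = λ_C(1 - cos(126°)) = 3.8525 pm

Final wavelength:
λ' = λ₀ + Δλ = 23.3302 + 3.8525 = 27.1826 pm

Final frequency:
f' = c/λ' = 299792458/2.7182612e-11 = 1.1028832e+19 Hz

Frequency shift (decrease):
Δf = f₀ - f' = 1.285e+19 - 1.1028832e+19 = 1.821e+18 Hz

(Intermediate values are shown rounded; full precision is carried through to the final answer.)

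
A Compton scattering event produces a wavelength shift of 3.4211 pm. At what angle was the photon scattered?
114.20°

From the Compton formula Δλ = λ_C(1 - cos θ), we can solve for θ:

cos θ = 1 - Δλ/λ_C

Given:
- Δλ = 3.4211 pm
- λ_C = h/(m_e·c) ≈ 2.42631024 pm

cos θ = 1 - 3.4211/2.42631024
cos θ = 1 - 1.410001
cos θ = -0.410001

θ = arccos(-0.410001)
θ = 114.20°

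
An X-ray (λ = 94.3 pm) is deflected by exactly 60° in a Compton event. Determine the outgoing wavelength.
95.5132 pm

Using the Compton formula: λ' = λ + λ_C(1 − cos θ)

For θ = 60°, cos θ = 1/2 (exact) = 0.5000, so:
1 − cos 60° = 1 − (1/2) = 0.5000

Δλ = λ_C × 0.5000 = 2.4263 × 0.5000 = 1.2132 pm

λ' = 94.3 + 1.2132 = 95.5132 pm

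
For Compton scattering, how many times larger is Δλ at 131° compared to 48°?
131° produces the larger shift by a factor of 5.005

Calculate both shifts using Δλ = λ_C(1 - cos θ):

For θ₁ = 48°:
Δλ₁ = 2.4263 × (1 - cos(48°))
Δλ₁ = 2.4263 × 0.3309
Δλ₁ = 0.8028 pm

For θ₂ = 131°:
Δλ₂ = 2.4263 × (1 - cos(131°))
Δλ₂ = 2.4263 × 1.6561
Δλ₂ = 4.0181 pm

The 131° angle produces the larger shift.
Ratio: 4.0181/0.8028 = 5.005

(Intermediate values are shown rounded; full precision is carried through to the final answer.)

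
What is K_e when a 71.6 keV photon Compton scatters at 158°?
15.2235 keV

By energy conservation: K_e = E_initial - E_final

First find the scattered photon energy:
Initial wavelength: λ = hc/E = 17.3162 pm
Compton shift: Δλ = λ_C(1 - cos(158°)) = 4.6759 pm
Final wavelength: λ' = 17.3162 + 4.6759 = 21.9922 pm
Final photon energy: E' = hc/λ' = 56.3765 keV

Electron kinetic energy:
K_e = E - E' = 71.6000 - 56.3765 = 15.2235 keV

(Intermediate values are shown rounded; full precision is carried through to the final answer.)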